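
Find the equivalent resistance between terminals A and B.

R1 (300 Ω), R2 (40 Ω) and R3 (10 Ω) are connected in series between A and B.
Reduce the network between node 0 (A) and node 3 (B) by series/parallel combination:
  Rs1 = R1 + R2 (series, joined only at node 1) = 300 + 40 = 340 Ω
  Rs2 = R3 + Rs1 (series, joined only at node 2) = 10 + 340 = 350 Ω
R_eq = 350 Ω

Final answer: 350 Ω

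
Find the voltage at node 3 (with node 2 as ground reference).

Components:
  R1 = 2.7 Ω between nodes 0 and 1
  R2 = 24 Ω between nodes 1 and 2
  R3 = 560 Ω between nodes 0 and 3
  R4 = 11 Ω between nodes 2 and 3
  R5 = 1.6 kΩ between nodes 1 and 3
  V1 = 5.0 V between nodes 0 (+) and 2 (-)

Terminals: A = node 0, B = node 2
Nodal analysis, taking node 2 as the 0 V reference.
Source V1 fixes V_0 = 5 V.
KCL at each unknown node (sum of currents leaving = 0; resistances in Ω):
  Node 1: (V_1 - 5)/2.7 + (V_1 - 0)/24 + (V_1 - V_3)/1600 = 0
  Node 3: (V_3 - 5)/560 + (V_3 - 0)/11 + (V_3 - V_1)/1600 = 0
Collecting terms (coefficients in siemens):
  0.4127·V_1 - 0.000625·V_3 = 1.852
  0.09332·V_3 - 0.000625·V_1 = 0.008929
Determinant D = (0.4127)(0.09332) - (-0.000625)(-0.000625) = 0.03851
V_1 = [(1.852)(0.09332) - (-0.000625)(0.008929)]/D = 4.488 V
V_3 = [(0.4127)(0.008929) - (1.852)(-0.000625)]/D = 0.1257 V
The requested potential is V_3 = 0.1257 V.

Final answer: V_3 = 0.1257 V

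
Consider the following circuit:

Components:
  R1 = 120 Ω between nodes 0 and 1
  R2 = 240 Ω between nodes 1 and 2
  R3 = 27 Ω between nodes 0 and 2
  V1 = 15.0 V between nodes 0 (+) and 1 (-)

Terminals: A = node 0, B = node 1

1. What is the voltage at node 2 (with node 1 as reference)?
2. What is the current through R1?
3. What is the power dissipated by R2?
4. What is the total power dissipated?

Nodal analysis, taking node 1 as the 0 V reference.
Source V1 fixes V_0 = 15 V.
KCL at each unknown node (sum of currents leaving = 0; resistances in Ω):
  Node 2: (V_2 - 0)/240 + (V_2 - 15)/27 = 0
Collecting terms: 0.0412 × V_2 = 0.5556  =>  V_2 = 13.48 V
Part 1:
  Read off the nodal solution: V_2 = 13.48 V
Part 2:
  I_R1 = (V_0 - V_1)/R1 = (15 - 0)/120 = 0.125 A
  Magnitude: I_R1 = 0.125 A
Part 3:
  I_R2 = (V_1 - V_2)/R2 = (0 - 13.48)/240 = -0.05618 A
  P_R2 = I_R2² × R2 = (-0.05618)² × 240 = 0.7575 W
Part 4:
  Power in each resistor, P = (ΔV)²/R:
    P_R1 = (15 - 0)²/120 = 1.875 W
    P_R2 = (0 - 13.48)²/240 = 0.7575 W
    P_R3 = (15 - 13.48)²/27 = 0.08522 W
  P_total = P_R1 + P_R2 + P_R3 = 2.718 W

Final answers:
1. V_2 = 13.48 V
2. I_R1 = 0.125 A
3. P_R2 = 0.7575 W
4. P_total = 2.718 W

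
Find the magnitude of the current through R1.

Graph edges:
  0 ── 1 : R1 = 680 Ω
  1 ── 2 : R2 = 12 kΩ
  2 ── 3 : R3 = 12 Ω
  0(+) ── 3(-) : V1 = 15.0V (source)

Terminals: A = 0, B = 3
Nodal analysis, taking node 3 as the 0 V reference.
Source V1 fixes V_0 = 15 V.
KCL at each unknown node (sum of currents leaving = 0; resistances in Ω):
  Node 1: (V_1 - 15)/680 + (V_1 - V_2)/12000 = 0
  Node 2: (V_2 - V_1)/12000 + (V_2 - 0)/12 = 0
Collecting terms (coefficients in siemens):
  0.001554·V_1 - 0.00008333·V_2 = 0.02206
  0.08342·V_2 - 0.00008333·V_1 = 0
Determinant D = (0.001554)(0.08342) - (-0.00008333)(-0.00008333) = 0.0001296
V_1 = [(0.02206)(0.08342) - (-0.00008333)(0)]/D = 14.2 V
V_2 = [(0.001554)(0) - (0.02206)(-0.00008333)]/D = 0.01418 V
I_R1 = (V_0 - V_1)/R1 = (15 - 14.2)/680 = 0.001182 A
|I_R1| = 0.001182 A

Final answer: |I_R1| = 0.001182 A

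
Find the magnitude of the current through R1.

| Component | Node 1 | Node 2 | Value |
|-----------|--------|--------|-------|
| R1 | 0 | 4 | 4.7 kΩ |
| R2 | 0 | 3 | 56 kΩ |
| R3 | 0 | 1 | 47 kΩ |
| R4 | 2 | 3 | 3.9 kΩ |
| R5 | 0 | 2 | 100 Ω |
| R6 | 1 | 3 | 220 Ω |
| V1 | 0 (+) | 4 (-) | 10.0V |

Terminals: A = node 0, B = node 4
Nodal analysis, taking node 4 as the 0 V reference.
Source V1 fixes V_0 = 10 V.
KCL at each unknown node (sum of currents leaving = 0; resistances in Ω):
  Node 1: (V_1 - 10)/47000 + (V_1 - V_3)/220 = 0
  Node 2: (V_2 - V_3)/3900 + (V_2 - 10)/100 = 0
  Node 3: (V_3 - 10)/56000 + (V_3 - V_2)/3900 + (V_3 - V_1)/220 = 0
Collecting terms (coefficients in siemens):
  0.004567·V_1 - 0.004545·V_3 = 0.0002128
  0.01026·V_2 - 0.0002564·V_3 = 0.1
  0.00482·V_3 - 0.004545·V_1 - 0.0002564·V_2 = 0.0001786
Solving these 3 simultaneous equations (Gaussian elimination) gives:
  V_1 = 10 V, V_2 = 10 V, V_3 = 10 V
I_R1 = (V_0 - V_4)/R1 = (10 - 0)/4700 = 0.002128 A
|I_R1| = 0.002128 A

Final answer: |I_R1| = 0.002128 A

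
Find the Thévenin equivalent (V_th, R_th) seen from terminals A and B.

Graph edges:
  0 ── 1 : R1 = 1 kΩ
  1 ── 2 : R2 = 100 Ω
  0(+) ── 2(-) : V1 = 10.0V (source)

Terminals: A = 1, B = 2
Step 1 — V_th is the open-circuit voltage V_A - V_B (nothing connected across the terminals).
Nodal analysis, taking node 2 as the 0 V reference.
Source V1 fixes V_0 = 10 V.
KCL at each unknown node (sum of currents leaving = 0; resistances in Ω):
  Node 1: (V_1 - 10)/1000 + (V_1 - 0)/100 = 0
Collecting terms: 0.011 × V_1 = 0.01  =>  V_1 = 0.9091 V
V_th = V_1 - V_2 = 0.9091 - 0 = 0.9091 V
Step 2 — R_th: zero the source — replace V1 by a short circuit (node 2 merges into node 0) — and find the resistance seen between A (node 1) and B (node 0).
Reduce the network between node 1 (A) and node 0 (B) by series/parallel combination:
  Rp1 = R1 ‖ R2 (parallel, both between nodes 0 and 1) = 1/(1/1000 + 1/100) = 90.91 Ω
R_th = 90.91 Ω

Final answer: V_th = 0.9091 V, R_th = 90.91 Ω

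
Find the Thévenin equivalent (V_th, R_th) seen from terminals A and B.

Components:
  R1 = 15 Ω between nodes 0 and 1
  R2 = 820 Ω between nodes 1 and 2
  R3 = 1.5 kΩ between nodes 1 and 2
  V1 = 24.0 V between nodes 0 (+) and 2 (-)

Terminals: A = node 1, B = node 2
Step 1 — V_th is the open-circuit voltage V_A - V_B (nothing connected across the terminals).
Nodal analysis, taking node 2 as the 0 V reference.
Source V1 fixes V_0 = 24 V.
KCL at each unknown node (sum of currents leaving = 0; resistances in Ω):
  Node 1: (V_1 - 24)/15 + (V_1 - 0)/820 + (V_1 - 0)/1500 = 0
Collecting terms: 0.06855 × V_1 = 1.6  =>  V_1 = 23.34 V
V_th = V_1 - V_2 = 23.34 - 0 = 23.34 V
Step 2 — R_th: zero the source — replace V1 by a short circuit (node 2 merges into node 0) — and find the resistance seen between A (node 1) and B (node 0).
Reduce the network between node 1 (A) and node 0 (B) by series/parallel combination:
  Rp1 = R1 ‖ R2 ‖ R3 (parallel, all between nodes 0 and 1) = 1/(1/15 + 1/820 + 1/1500) = 14.59 Ω
R_th = 14.59 Ω

Final answer: V_th = 23.34 V, R_th = 14.59 Ω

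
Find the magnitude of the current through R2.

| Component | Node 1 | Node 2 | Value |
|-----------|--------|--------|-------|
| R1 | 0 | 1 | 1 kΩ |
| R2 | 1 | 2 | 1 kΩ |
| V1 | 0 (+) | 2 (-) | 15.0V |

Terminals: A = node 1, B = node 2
Nodal analysis, taking node 2 as the 0 V reference.
Source V1 fixes V_0 = 15 V.
KCL at each unknown node (sum of currents leaving = 0; resistances in Ω):
  Node 1: (V_1 - 15)/1000 + (V_1 - 0)/1000 = 0
Collecting terms: 0.002 × V_1 = 0.015  =>  V_1 = 7.5 V
I_R2 = (V_1 - V_2)/R2 = (7.5 - 0)/1000 = 0.0075 A
|I_R2| = 0.0075 A

Final answer: |I_R2| = 0.0075 A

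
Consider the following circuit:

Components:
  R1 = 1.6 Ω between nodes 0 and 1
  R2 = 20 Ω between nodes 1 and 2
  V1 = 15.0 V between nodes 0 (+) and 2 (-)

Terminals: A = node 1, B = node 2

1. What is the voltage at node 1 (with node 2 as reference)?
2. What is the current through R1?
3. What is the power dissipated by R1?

Nodal analysis, taking node 2 as the 0 V reference.
Source V1 fixes V_0 = 15 V.
KCL at each unknown node (sum of currents leaving = 0; resistances in Ω):
  Node 1: (V_1 - 15)/1.6 + (V_1 - 0)/20 = 0
Collecting terms: 0.675 × V_1 = 9.375  =>  V_1 = 13.89 V
Part 1:
  Read off the nodal solution: V_1 = 13.89 V
Part 2:
  I_R1 = (V_0 - V_1)/R1 = (15 - 13.89)/1.6 = 0.6944 A
  Magnitude: I_R1 = 0.6944 A
Part 3:
  I_R1 = (V_0 - V_1)/R1 = (15 - 13.89)/1.6 = 0.6944 A
  P_R1 = I_R1² × R1 = (0.6944)² × 1.6 = 0.7716 W

Final answers:
1. V_1 = 13.89 V
2. I_R1 = 0.6944 A
3. P_R1 = 0.7716 W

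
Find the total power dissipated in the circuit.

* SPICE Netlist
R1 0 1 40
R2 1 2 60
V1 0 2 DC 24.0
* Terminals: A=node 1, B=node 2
Nodal analysis, taking node 2 as the 0 V reference.
Source V1 fixes V_0 = 24 V.
KCL at each unknown node (sum of currents leaving = 0; resistances in Ω):
  Node 1: (V_1 - 24)/40 + (V_1 - 0)/60 = 0
Collecting terms: 0.04167 × V_1 = 0.6  =>  V_1 = 14.4 V
Power in each resistor, P = (ΔV)²/R:
  P_R1 = (24 - 14.4)²/40 = 2.304 W
  P_R2 = (14.4 - 0)²/60 = 3.456 W
P_total = P_R1 + P_R2 = 5.76 W

Final answer: 5.76 W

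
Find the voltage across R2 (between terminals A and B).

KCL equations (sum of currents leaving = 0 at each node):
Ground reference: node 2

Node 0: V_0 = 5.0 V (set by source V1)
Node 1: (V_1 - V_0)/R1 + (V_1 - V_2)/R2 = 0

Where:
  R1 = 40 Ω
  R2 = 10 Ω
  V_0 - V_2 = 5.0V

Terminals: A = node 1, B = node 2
R1 and R2 are in series across V1 (node 0 → node 1 → node 2), and the output A–B is taken across R2, so this is a voltage divider.
Series current: I = V1/(R1 + R2) = 5/(40 + 10) = 5/50 = 0.1 A
V_R2 = I × R2 = V1 × R2/(R1 + R2) = 5 × 10/50 = 1 V

Final answer: 1 V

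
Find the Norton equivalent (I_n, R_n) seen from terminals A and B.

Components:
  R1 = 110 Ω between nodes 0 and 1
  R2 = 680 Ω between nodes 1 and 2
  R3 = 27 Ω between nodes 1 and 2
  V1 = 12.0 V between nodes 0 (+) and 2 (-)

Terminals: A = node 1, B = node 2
Find the Thévenin equivalent first; then I_n = V_th/R_th and R_n = R_th.
Step 1 — V_th is the open-circuit voltage V_A - V_B (nothing connected across the terminals).
Nodal analysis, taking node 2 as the 0 V reference.
Source V1 fixes V_0 = 12 V.
KCL at each unknown node (sum of currents leaving = 0; resistances in Ω):
  Node 1: (V_1 - 12)/110 + (V_1 - 0)/680 + (V_1 - 0)/27 = 0
Collecting terms: 0.0476 × V_1 = 0.1091  =>  V_1 = 2.292 V
V_th = V_1 - V_2 = 2.292 - 0 = 2.292 V
Step 2 — R_th: zero the source — replace V1 by a short circuit (node 2 merges into node 0) — and find the resistance seen between A (node 1) and B (node 0).
Reduce the network between node 1 (A) and node 0 (B) by series/parallel combination:
  Rp1 = R1 ‖ R2 ‖ R3 (parallel, all between nodes 0 and 1) = 1/(1/110 + 1/680 + 1/27) = 21.01 Ω
R_th = 21.01 Ω
I_n = V_th/R_th = 2.292/21.01 = 0.1091 A, and R_n = R_th = 21.01 Ω

Final answer: I_n = 0.1091 A, R_n = 21.01 Ω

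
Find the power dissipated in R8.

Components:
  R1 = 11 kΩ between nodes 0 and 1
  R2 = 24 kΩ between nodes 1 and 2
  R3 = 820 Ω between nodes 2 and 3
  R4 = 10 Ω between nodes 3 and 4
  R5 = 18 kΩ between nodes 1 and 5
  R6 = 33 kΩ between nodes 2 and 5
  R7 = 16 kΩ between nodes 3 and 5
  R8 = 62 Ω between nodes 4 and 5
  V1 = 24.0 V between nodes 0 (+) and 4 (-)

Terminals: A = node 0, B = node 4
Nodal analysis, taking node 4 as the 0 V reference.
Source V1 fixes V_0 = 24 V.
KCL at each unknown node (sum of currents leaving = 0; resistances in Ω):
  Node 1: (V_1 - 24)/11000 + (V_1 - V_2)/24000 + (V_1 - V_5)/18000 = 0
  Node 2: (V_2 - V_1)/24000 + (V_2 - V_3)/820 + (V_2 - V_5)/33000 = 0
  Node 3: (V_3 - V_2)/820 + (V_3 - 0)/10 + (V_3 - V_5)/16000 = 0
  Node 5: (V_5 - V_1)/18000 + (V_5 - V_2)/33000 + (V_5 - V_3)/16000 + (V_5 - 0)/62 = 0
Collecting terms (coefficients in siemens):
  0.0001881·V_1 - 0.00004167·V_2 - 0.00005556·V_5 = 0.002182
  0.001291·V_2 - 0.00004167·V_1 - 0.00122·V_3 - 0.0000303·V_5 = 0
  0.1013·V_3 - 0.00122·V_2 - 0.0000625·V_5 = 0
  0.01628·V_5 - 0.00005556·V_1 - 0.0000303·V_2 - 0.0000625·V_3 = 0
Solving these 4 simultaneous equations (Gaussian elimination) gives:
  V_1 = 11.69 V, V_2 = 0.3826 V, V_3 = 0.004632 V, V_5 = 0.04064 V
I_R8 = (V_4 - V_5)/R8 = (0 - 0.04064)/62 = -0.0006555 A
P_R8 = I_R8² × R8 = (-0.0006555)² × 62 = 0.00002664 W

Final answer: 2.664e-05 W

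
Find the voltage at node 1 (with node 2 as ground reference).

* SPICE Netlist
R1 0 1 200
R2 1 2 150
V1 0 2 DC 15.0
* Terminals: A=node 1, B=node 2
Nodal analysis, taking node 2 as the 0 V reference.
Source V1 fixes V_0 = 15 V.
KCL at each unknown node (sum of currents leaving = 0; resistances in Ω):
  Node 1: (V_1 - 15)/200 + (V_1 - 0)/150 = 0
Collecting terms: 0.01167 × V_1 = 0.075  =>  V_1 = 6.429 V
The requested potential is V_1 = 6.429 V.

Final answer: V_1 = 6.429 V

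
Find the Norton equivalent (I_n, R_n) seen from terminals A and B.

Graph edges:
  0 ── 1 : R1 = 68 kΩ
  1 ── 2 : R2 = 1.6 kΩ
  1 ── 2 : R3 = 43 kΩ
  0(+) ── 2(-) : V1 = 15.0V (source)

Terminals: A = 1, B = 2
Find the Thévenin equivalent first; then I_n = V_th/R_th and R_n = R_th.
Step 1 — V_th is the open-circuit voltage V_A - V_B (nothing connected across the terminals).
Nodal analysis, taking node 2 as the 0 V reference.
Source V1 fixes V_0 = 15 V.
KCL at each unknown node (sum of currents leaving = 0; resistances in Ω):
  Node 1: (V_1 - 15)/68000 + (V_1 - 0)/1600 + (V_1 - 0)/43000 = 0
Collecting terms: 0.000663 × V_1 = 0.0002206  =>  V_1 = 0.3327 V
V_th = V_1 - V_2 = 0.3327 - 0 = 0.3327 V
Step 2 — R_th: zero the source — replace V1 by a short circuit (node 2 merges into node 0) — and find the resistance seen between A (node 1) and B (node 0).
Reduce the network between node 1 (A) and node 0 (B) by series/parallel combination:
  Rp1 = R1 ‖ R2 ‖ R3 (parallel, all between nodes 0 and 1) = 1/(1/68000 + 1/1600 + 1/43000) = 1508 Ω
R_th = 1.508 kΩ
I_n = V_th/R_th = 0.3327/1508 = 0.0002206 A, and R_n = R_th = 1.508 kΩ

Final answer: I_n = 0.0002206 A, R_n = 1.508 kΩ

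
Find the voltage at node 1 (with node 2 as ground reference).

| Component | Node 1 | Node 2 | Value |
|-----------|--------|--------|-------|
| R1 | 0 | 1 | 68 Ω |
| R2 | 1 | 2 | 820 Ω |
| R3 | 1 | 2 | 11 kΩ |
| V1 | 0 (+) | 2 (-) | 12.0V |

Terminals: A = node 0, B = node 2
Nodal analysis, taking node 2 as the 0 V reference.
Source V1 fixes V_0 = 12 V.
KCL at each unknown node (sum of currents leaving = 0; resistances in Ω):
  Node 1: (V_1 - 12)/68 + (V_1 - 0)/820 + (V_1 - 0)/11000 = 0
Collecting terms: 0.01602 × V_1 = 0.1765  =>  V_1 = 11.02 V
The requested potential is V_1 = 11.02 V.

Final answer: V_1 = 11.02 V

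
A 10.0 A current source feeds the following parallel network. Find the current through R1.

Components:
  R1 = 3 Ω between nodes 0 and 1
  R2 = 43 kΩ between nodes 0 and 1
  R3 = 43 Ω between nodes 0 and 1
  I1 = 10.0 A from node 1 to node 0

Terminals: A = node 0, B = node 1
All resistors sit directly between nodes 0 and 1, so they are in parallel and share one voltage V; the full source current 10 A splits among them.
1/R_par = 1/3 + 1/43000 + 1/43 = 0.3566 S  =>  R_par = 2.804 Ω
V = I × R_par = 10 × 2.804 = 28.04 V
I_R1 = V/R1 = 28.04/3 = 9.347 A

Final answer: 9.347 A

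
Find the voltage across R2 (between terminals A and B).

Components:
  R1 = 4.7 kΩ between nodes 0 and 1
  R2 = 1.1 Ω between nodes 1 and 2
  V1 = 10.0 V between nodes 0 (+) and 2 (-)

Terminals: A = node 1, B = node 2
R1 and R2 are in series across V1 (node 0 → node 1 → node 2), and the output A–B is taken across R2, so this is a voltage divider.
Series current: I = V1/(R1 + R2) = 10/(4700 + 1.1) = 10/4701 = 0.002127 A
V_R2 = I × R2 = V1 × R2/(R1 + R2) = 10 × 1.1/4701 = 0.00234 V

Final answer: 0.00234 V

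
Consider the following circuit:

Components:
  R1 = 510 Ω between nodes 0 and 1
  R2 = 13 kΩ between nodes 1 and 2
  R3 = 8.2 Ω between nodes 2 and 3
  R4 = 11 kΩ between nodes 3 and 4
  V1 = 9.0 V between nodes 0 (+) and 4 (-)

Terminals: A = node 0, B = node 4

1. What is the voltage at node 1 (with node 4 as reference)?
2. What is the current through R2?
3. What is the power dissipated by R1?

Nodal analysis, taking node 4 as the 0 V reference.
Source V1 fixes V_0 = 9 V.
KCL at each unknown node (sum of currents leaving = 0; resistances in Ω):
  Node 1: (V_1 - 9)/510 + (V_1 - V_2)/13000 = 0
  Node 2: (V_2 - V_1)/13000 + (V_2 - V_3)/8.2 = 0
  Node 3: (V_3 - V_2)/8.2 + (V_3 - 0)/11000 = 0
Collecting terms (coefficients in siemens):
  0.002038·V_1 - 0.00007692·V_2 = 0.01765
  0.122·V_2 - 0.00007692·V_1 - 0.122·V_3 = 0
  0.122·V_3 - 0.122·V_2 = 0
Solving these 3 simultaneous equations (Gaussian elimination) gives:
  V_1 = 8.813 V, V_2 = 4.041 V, V_3 = 4.038 V
Part 1:
  Read off the nodal solution: V_1 = 8.813 V
Part 2:
  I_R2 = (V_1 - V_2)/R2 = (8.813 - 4.041)/13000 = 0.0003671 A
  Magnitude: I_R2 = 0.0003671 A
Part 3:
  I_R1 = (V_0 - V_1)/R1 = (9 - 8.813)/510 = 0.0003671 A
  P_R1 = I_R1² × R1 = (0.0003671)² × 510 = 0.00006872 W

Final answers:
1. V_1 = 8.813 V
2. I_R2 = 0.0003671 A
3. P_R1 = 6.872e-05 W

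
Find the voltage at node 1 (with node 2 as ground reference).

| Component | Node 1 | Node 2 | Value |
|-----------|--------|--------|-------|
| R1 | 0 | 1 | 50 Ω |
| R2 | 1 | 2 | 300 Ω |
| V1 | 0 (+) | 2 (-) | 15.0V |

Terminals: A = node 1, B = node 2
Nodal analysis, taking node 2 as the 0 V reference.
Source V1 fixes V_0 = 15 V.
KCL at each unknown node (sum of currents leaving = 0; resistances in Ω):
  Node 1: (V_1 - 15)/50 + (V_1 - 0)/300 = 0
Collecting terms: 0.02333 × V_1 = 0.3  =>  V_1 = 12.86 V
The requested potential is V_1 = 12.86 V.

Final answer: V_1 = 12.86 V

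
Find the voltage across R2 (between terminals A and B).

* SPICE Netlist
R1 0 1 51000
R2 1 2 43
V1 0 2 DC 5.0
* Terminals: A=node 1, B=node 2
R1 and R2 are in series across V1 (node 0 → node 1 → node 2), and the output A–B is taken across R2, so this is a voltage divider.
Series current: I = V1/(R1 + R2) = 5/(51000 + 43) = 5/51040 = 0.00009796 A
V_R2 = I × R2 = V1 × R2/(R1 + R2) = 5 × 43/51040 = 0.004212 V

Final answer: 0.004212 V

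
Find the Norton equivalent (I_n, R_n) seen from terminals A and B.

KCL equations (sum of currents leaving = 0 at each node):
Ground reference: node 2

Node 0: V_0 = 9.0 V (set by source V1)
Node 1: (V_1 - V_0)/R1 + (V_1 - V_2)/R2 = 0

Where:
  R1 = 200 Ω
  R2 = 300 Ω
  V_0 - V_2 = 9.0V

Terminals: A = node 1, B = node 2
Find the Thévenin equivalent first; then I_n = V_th/R_th and R_n = R_th.
Step 1 — V_th is the open-circuit voltage V_A - V_B (nothing connected across the terminals).
Nodal analysis, taking node 2 as the 0 V reference.
Source V1 fixes V_0 = 9 V.
KCL at each unknown node (sum of currents leaving = 0; resistances in Ω):
  Node 1: (V_1 - 9)/200 + (V_1 - 0)/300 = 0
Collecting terms: 0.008333 × V_1 = 0.045  =>  V_1 = 5.4 V
V_th = V_1 - V_2 = 5.4 - 0 = 5.4 V
Step 2 — R_th: zero the source — replace V1 by a short circuit (node 2 merges into node 0) — and find the resistance seen between A (node 1) and B (node 0).
Reduce the network between node 1 (A) and node 0 (B) by series/parallel combination:
  Rp1 = R1 ‖ R2 (parallel, both between nodes 0 and 1) = 1/(1/200 + 1/300) = 120 Ω
R_th = 120 Ω
I_n = V_th/R_th = 5.4/120 = 0.045 A, and R_n = R_th = 120 Ω

Final answer: I_n = 0.045 A, R_n = 120 Ω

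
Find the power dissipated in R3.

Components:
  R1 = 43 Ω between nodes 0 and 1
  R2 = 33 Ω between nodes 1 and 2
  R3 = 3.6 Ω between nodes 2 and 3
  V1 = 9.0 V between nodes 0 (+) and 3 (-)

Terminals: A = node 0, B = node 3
Nodal analysis, taking node 3 as the 0 V reference.
Source V1 fixes V_0 = 9 V.
KCL at each unknown node (sum of currents leaving = 0; resistances in Ω):
  Node 1: (V_1 - 9)/43 + (V_1 - V_2)/33 = 0
  Node 2: (V_2 - V_1)/33 + (V_2 - 0)/3.6 = 0
Collecting terms (coefficients in siemens):
  0.05356·V_1 - 0.0303·V_2 = 0.2093
  0.3081·V_2 - 0.0303·V_1 = 0
Determinant D = (0.05356)(0.3081) - (-0.0303)(-0.0303) = 0.01558
V_1 = [(0.2093)(0.3081) - (-0.0303)(0)]/D = 4.138 V
V_2 = [(0.05356)(0) - (0.2093)(-0.0303)]/D = 0.407 V
I_R3 = (V_2 - V_3)/R3 = (0.407 - 0)/3.6 = 0.1131 A
P_R3 = I_R3² × R3 = (0.1131)² × 3.6 = 0.04602 W

Final answer: 0.04602 W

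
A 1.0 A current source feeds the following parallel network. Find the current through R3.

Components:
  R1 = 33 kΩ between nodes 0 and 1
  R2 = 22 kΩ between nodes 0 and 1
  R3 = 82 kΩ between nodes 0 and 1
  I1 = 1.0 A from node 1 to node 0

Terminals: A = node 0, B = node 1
All resistors sit directly between nodes 0 and 1, so they are in parallel and share one voltage V; the full source current 1 A splits among them.
1/R_par = 1/33000 + 1/22000 + 1/82000 = 0.00008795 S  =>  R_par = 11370 Ω
V = I × R_par = 1 × 11370 = 11370 V
I_R3 = V/R3 = 11370/82000 = 0.1387 A

Final answer: 0.1387 A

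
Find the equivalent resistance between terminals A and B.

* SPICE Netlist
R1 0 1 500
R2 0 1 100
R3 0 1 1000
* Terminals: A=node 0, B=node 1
Reduce the network between node 0 (A) and node 1 (B) by series/parallel combination:
  Rp1 = R1 ‖ R2 ‖ R3 (parallel, all between nodes 0 and 1) = 1/(1/500 + 1/100 + 1/1000) = 76.92 Ω
R_eq = 76.92 Ω

Final answer: 76.92 Ω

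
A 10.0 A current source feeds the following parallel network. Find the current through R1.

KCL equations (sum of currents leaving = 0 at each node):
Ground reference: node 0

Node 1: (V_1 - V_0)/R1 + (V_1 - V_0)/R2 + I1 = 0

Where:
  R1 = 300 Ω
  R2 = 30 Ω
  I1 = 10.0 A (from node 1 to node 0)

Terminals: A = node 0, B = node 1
All resistors sit directly between nodes 0 and 1, so they are in parallel and share one voltage V; the full source current 10 A splits among them.
1/R_par = 1/300 + 1/30 = 0.03667 S  =>  R_par = 27.27 Ω
V = I × R_par = 10 × 27.27 = 272.7 V
I_R1 = V/R1 = 272.7/300 = 0.9091 A

Final answer: 0.9091 A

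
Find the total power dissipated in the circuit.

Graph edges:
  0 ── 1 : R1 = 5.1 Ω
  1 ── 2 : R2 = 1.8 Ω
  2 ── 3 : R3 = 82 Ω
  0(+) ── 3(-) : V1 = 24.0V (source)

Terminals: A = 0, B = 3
Nodal analysis, taking node 3 as the 0 V reference.
Source V1 fixes V_0 = 24 V.
KCL at each unknown node (sum of currents leaving = 0; resistances in Ω):
  Node 1: (V_1 - 24)/5.1 + (V_1 - V_2)/1.8 = 0
  Node 2: (V_2 - V_1)/1.8 + (V_2 - 0)/82 = 0
Collecting terms (coefficients in siemens):
  0.7516·V_1 - 0.5556·V_2 = 4.706
  0.5678·V_2 - 0.5556·V_1 = 0
Determinant D = (0.7516)(0.5678) - (-0.5556)(-0.5556) = 0.1181
V_1 = [(4.706)(0.5678) - (-0.5556)(0)]/D = 22.62 V
V_2 = [(0.7516)(0) - (4.706)(-0.5556)]/D = 22.14 V
Power in each resistor, P = (ΔV)²/R:
  P_R1 = (24 - 22.62)²/5.1 = 0.3717 W
  P_R2 = (22.62 - 22.14)²/1.8 = 0.1312 W
  P_R3 = (22.14 - 0)²/82 = 5.976 W
P_total = P_R1 + P_R2 + P_R3 = 6.479 W

Final answer: 6.479 W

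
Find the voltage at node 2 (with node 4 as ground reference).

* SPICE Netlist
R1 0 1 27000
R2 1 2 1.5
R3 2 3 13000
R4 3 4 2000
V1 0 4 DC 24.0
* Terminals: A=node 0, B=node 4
Nodal analysis, taking node 4 as the 0 V reference.
Source V1 fixes V_0 = 24 V.
KCL at each unknown node (sum of currents leaving = 0; resistances in Ω):
  Node 1: (V_1 - 24)/27000 + (V_1 - V_2)/1.5 = 0
  Node 2: (V_2 - V_1)/1.5 + (V_2 - V_3)/13000 = 0
  Node 3: (V_3 - V_2)/13000 + (V_3 - 0)/2000 = 0
Collecting terms (coefficients in siemens):
  0.6667·V_1 - 0.6667·V_2 = 0.0008889
  0.6667·V_2 - 0.6667·V_1 - 0.00007692·V_3 = 0
  0.0005769·V_3 - 0.00007692·V_2 = 0
Solving these 3 simultaneous equations (Gaussian elimination) gives:
  V_1 = 8.572 V, V_2 = 8.571 V, V_3 = 1.143 V
The requested potential is V_2 = 8.571 V.

Final answer: V_2 = 8.571 V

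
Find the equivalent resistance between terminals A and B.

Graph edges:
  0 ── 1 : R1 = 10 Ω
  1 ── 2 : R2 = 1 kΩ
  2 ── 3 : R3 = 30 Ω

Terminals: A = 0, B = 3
Reduce the network between node 0 (A) and node 3 (B) by series/parallel combination:
  Rs1 = R1 + R2 (series, joined only at node 1) = 10 + 1000 = 1010 Ω
  Rs2 = R3 + Rs1 (series, joined only at node 2) = 30 + 1010 = 1040 Ω
R_eq = 1.04 kΩ

Final answer: 1.04 kΩ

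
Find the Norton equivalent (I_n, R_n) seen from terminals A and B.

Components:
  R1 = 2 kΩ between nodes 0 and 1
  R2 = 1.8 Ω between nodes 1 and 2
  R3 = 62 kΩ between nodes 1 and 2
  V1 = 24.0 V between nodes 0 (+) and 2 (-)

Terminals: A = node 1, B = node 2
Find the Thévenin equivalent first; then I_n = V_th/R_th and R_n = R_th.
Step 1 — V_th is the open-circuit voltage V_A - V_B (nothing connected across the terminals).
Nodal analysis, taking node 2 as the 0 V reference.
Source V1 fixes V_0 = 24 V.
KCL at each unknown node (sum of currents leaving = 0; resistances in Ω):
  Node 1: (V_1 - 24)/2000 + (V_1 - 0)/1.8 + (V_1 - 0)/62000 = 0
Collecting terms: 0.5561 × V_1 = 0.012  =>  V_1 = 0.02158 V
V_th = V_1 - V_2 = 0.02158 - 0 = 0.02158 V
Step 2 — R_th: zero the source — replace V1 by a short circuit (node 2 merges into node 0) — and find the resistance seen between A (node 1) and B (node 0).
Reduce the network between node 1 (A) and node 0 (B) by series/parallel combination:
  Rp1 = R1 ‖ R2 ‖ R3 (parallel, all between nodes 0 and 1) = 1/(1/2000 + 1/1.8 + 1/62000) = 1.798 Ω
R_th = 1.798 Ω
I_n = V_th/R_th = 0.02158/1.798 = 0.012 A, and R_n = R_th = 1.798 Ω

Final answer: I_n = 0.012 A, R_n = 1.798 Ω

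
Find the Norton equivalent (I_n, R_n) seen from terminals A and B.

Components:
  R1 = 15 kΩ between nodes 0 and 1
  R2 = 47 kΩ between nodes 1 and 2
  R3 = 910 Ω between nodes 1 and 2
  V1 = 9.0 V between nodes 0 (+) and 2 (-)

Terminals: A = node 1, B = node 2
Find the Thévenin equivalent first; then I_n = V_th/R_th and R_n = R_th.
Step 1 — V_th is the open-circuit voltage V_A - V_B (nothing connected across the terminals).
Nodal analysis, taking node 2 as the 0 V reference.
Source V1 fixes V_0 = 9 V.
KCL at each unknown node (sum of currents leaving = 0; resistances in Ω):
  Node 1: (V_1 - 9)/15000 + (V_1 - 0)/47000 + (V_1 - 0)/910 = 0
Collecting terms: 0.001187 × V_1 = 0.0006  =>  V_1 = 0.5055 V
V_th = V_1 - V_2 = 0.5055 - 0 = 0.5055 V
Step 2 — R_th: zero the source — replace V1 by a short circuit (node 2 merges into node 0) — and find the resistance seen between A (node 1) and B (node 0).
Reduce the network between node 1 (A) and node 0 (B) by series/parallel combination:
  Rp1 = R1 ‖ R2 ‖ R3 (parallel, all between nodes 0 and 1) = 1/(1/15000 + 1/47000 + 1/910) = 842.6 Ω
R_th = 842.6 Ω
I_n = V_th/R_th = 0.5055/842.6 = 0.0006 A, and R_n = R_th = 842.6 Ω

Final answer: I_n = 0.0006 A, R_n = 842.6 Ω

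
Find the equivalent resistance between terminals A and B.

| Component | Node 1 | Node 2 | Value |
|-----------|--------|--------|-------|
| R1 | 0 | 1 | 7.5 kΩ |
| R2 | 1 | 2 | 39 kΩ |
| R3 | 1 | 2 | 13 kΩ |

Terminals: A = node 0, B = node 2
Reduce the network between node 0 (A) and node 2 (B) by series/parallel combination:
  Rp1 = R2 ‖ R3 (parallel, both between nodes 1 and 2) = 1/(1/39000 + 1/13000) = 9750 Ω
  Rs1 = R1 + Rp1 (series, joined only at node 1) = 7500 + 9750 = 17250 Ω
R_eq = 17.25 kΩ

Final answer: 17.25 kΩ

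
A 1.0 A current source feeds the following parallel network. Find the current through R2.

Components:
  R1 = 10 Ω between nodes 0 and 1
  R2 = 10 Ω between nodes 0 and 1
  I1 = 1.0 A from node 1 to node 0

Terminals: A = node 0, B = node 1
All resistors sit directly between nodes 0 and 1, so they are in parallel and share one voltage V; the full source current 1 A splits among them.
1/R_par = 1/10 + 1/10 = 0.2 S  =>  R_par = 5 Ω
V = I × R_par = 1 × 5 = 5 V
I_R2 = V/R2 = 5/10 = 0.5 A

Final answer: 0.5 A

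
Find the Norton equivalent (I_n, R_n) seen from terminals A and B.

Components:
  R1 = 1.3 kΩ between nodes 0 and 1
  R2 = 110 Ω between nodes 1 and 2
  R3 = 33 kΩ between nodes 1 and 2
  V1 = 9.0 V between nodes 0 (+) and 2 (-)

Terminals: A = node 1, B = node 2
Find the Thévenin equivalent first; then I_n = V_th/R_th and R_n = R_th.
Step 1 — V_th is the open-circuit voltage V_A - V_B (nothing connected across the terminals).
Nodal analysis, taking node 2 as the 0 V reference.
Source V1 fixes V_0 = 9 V.
KCL at each unknown node (sum of currents leaving = 0; resistances in Ω):
  Node 1: (V_1 - 9)/1300 + (V_1 - 0)/110 + (V_1 - 0)/33000 = 0
Collecting terms: 0.00989 × V_1 = 0.006923  =>  V_1 = 0.7 V
V_th = V_1 - V_2 = 0.7 - 0 = 0.7 V
Step 2 — R_th: zero the source — replace V1 by a short circuit (node 2 merges into node 0) — and find the resistance seen between A (node 1) and B (node 0).
Reduce the network between node 1 (A) and node 0 (B) by series/parallel combination:
  Rp1 = R1 ‖ R2 ‖ R3 (parallel, all between nodes 0 and 1) = 1/(1/1300 + 1/110 + 1/33000) = 101.1 Ω
R_th = 101.1 Ω
I_n = V_th/R_th = 0.7/101.1 = 0.006923 A, and R_n = R_th = 101.1 Ω

Final answer: I_n = 0.006923 A, R_n = 101.1 Ω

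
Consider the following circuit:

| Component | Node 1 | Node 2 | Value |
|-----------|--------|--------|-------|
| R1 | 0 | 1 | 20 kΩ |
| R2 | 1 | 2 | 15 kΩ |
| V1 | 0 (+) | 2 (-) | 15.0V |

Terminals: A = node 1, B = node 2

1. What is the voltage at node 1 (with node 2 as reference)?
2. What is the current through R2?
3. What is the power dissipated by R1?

Nodal analysis, taking node 2 as the 0 V reference.
Source V1 fixes V_0 = 15 V.
KCL at each unknown node (sum of currents leaving = 0; resistances in Ω):
  Node 1: (V_1 - 15)/20000 + (V_1 - 0)/15000 = 0
Collecting terms: 0.0001167 × V_1 = 0.00075  =>  V_1 = 6.429 V
Part 1:
  Read off the nodal solution: V_1 = 6.429 V
Part 2:
  I_R2 = (V_1 - V_2)/R2 = (6.429 - 0)/15000 = 0.0004286 A
  Magnitude: I_R2 = 0.0004286 A
Part 3:
  I_R1 = (V_0 - V_1)/R1 = (15 - 6.429)/20000 = 0.0004286 A
  P_R1 = I_R1² × R1 = (0.0004286)² × 20000 = 0.003673 W

Final answers:
1. V_1 = 6.429 V
2. I_R2 = 0.0004286 A
3. P_R1 = 0.003673 W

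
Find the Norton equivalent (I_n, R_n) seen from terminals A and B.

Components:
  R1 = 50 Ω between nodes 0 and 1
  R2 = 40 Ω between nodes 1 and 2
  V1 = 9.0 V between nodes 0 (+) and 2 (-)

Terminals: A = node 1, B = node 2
Find the Thévenin equivalent first; then I_n = V_th/R_th and R_n = R_th.
Step 1 — V_th is the open-circuit voltage V_A - V_B (nothing connected across the terminals).
Nodal analysis, taking node 2 as the 0 V reference.
Source V1 fixes V_0 = 9 V.
KCL at each unknown node (sum of currents leaving = 0; resistances in Ω):
  Node 1: (V_1 - 9)/50 + (V_1 - 0)/40 = 0
Collecting terms: 0.045 × V_1 = 0.18  =>  V_1 = 4 V
V_th = V_1 - V_2 = 4 - 0 = 4 V
Step 2 — R_th: zero the source — replace V1 by a short circuit (node 2 merges into node 0) — and find the resistance seen between A (node 1) and B (node 0).
Reduce the network between node 1 (A) and node 0 (B) by series/parallel combination:
  Rp1 = R1 ‖ R2 (parallel, both between nodes 0 and 1) = 1/(1/50 + 1/40) = 22.22 Ω
R_th = 22.22 Ω
I_n = V_th/R_th = 4/22.22 = 0.18 A, and R_n = R_th = 22.22 Ω

Final answer: I_n = 0.18 A, R_n = 22.22 Ω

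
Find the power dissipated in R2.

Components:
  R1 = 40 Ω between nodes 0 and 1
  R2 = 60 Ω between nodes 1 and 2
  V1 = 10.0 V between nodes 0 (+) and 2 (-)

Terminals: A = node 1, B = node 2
Nodal analysis, taking node 2 as the 0 V reference.
Source V1 fixes V_0 = 10 V.
KCL at each unknown node (sum of currents leaving = 0; resistances in Ω):
  Node 1: (V_1 - 10)/40 + (V_1 - 0)/60 = 0
Collecting terms: 0.04167 × V_1 = 0.25  =>  V_1 = 6 V
I_R2 = (V_1 - V_2)/R2 = (6 - 0)/60 = 0.1 A
P_R2 = I_R2² × R2 = (0.1)² × 60 = 0.6 W

Final answer: 0.6 W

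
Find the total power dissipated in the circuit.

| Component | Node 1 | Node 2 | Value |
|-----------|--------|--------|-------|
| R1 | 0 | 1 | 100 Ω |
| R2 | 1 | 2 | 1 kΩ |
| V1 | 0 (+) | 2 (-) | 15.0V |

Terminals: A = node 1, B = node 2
Nodal analysis, taking node 2 as the 0 V reference.
Source V1 fixes V_0 = 15 V.
KCL at each unknown node (sum of currents leaving = 0; resistances in Ω):
  Node 1: (V_1 - 15)/100 + (V_1 - 0)/1000 = 0
Collecting terms: 0.011 × V_1 = 0.15  =>  V_1 = 13.64 V
Power in each resistor, P = (ΔV)²/R:
  P_R1 = (15 - 13.64)²/100 = 0.0186 W
  P_R2 = (13.64 - 0)²/1000 = 0.186 W
P_total = P_R1 + P_R2 = 0.2045 W

Final answer: 0.2045 W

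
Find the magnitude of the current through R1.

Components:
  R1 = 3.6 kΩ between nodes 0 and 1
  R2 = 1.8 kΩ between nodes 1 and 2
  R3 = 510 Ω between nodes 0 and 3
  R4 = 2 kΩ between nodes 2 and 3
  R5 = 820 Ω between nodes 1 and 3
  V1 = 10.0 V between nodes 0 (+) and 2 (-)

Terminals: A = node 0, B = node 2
Nodal analysis, taking node 2 as the 0 V reference.
Source V1 fixes V_0 = 10 V.
KCL at each unknown node (sum of currents leaving = 0; resistances in Ω):
  Node 1: (V_1 - 10)/3600 + (V_1 - 0)/1800 + (V_1 - V_3)/820 = 0
  Node 3: (V_3 - 10)/510 + (V_3 - 0)/2000 + (V_3 - V_1)/820 = 0
Collecting terms (coefficients in siemens):
  0.002053·V_1 - 0.00122·V_3 = 0.002778
  0.00368·V_3 - 0.00122·V_1 = 0.01961
Determinant D = (0.002053)(0.00368) - (-0.00122)(-0.00122) = 0.000006068
V_1 = [(0.002778)(0.00368) - (-0.00122)(0.01961)]/D = 5.626 V
V_3 = [(0.002053)(0.01961) - (0.002778)(-0.00122)]/D = 7.192 V
I_R1 = (V_0 - V_1)/R1 = (10 - 5.626)/3600 = 0.001215 A
|I_R1| = 0.001215 A

Final answer: |I_R1| = 0.001215 A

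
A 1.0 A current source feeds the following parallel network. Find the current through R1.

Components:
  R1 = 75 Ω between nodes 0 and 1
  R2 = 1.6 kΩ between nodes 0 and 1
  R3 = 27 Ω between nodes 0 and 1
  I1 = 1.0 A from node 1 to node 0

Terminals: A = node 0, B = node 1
All resistors sit directly between nodes 0 and 1, so they are in parallel and share one voltage V; the full source current 1 A splits among them.
1/R_par = 1/75 + 1/1600 + 1/27 = 0.051 S  =>  R_par = 19.61 Ω
V = I × R_par = 1 × 19.61 = 19.61 V
I_R1 = V/R1 = 19.61/75 = 0.2615 A

Final answer: 0.2615 A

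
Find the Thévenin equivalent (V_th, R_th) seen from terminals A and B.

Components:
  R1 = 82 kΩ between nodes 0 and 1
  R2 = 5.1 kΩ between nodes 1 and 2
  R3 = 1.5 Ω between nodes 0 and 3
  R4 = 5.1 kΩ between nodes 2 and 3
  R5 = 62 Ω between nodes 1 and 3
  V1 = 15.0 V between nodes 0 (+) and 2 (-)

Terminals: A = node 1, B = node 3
Step 1 — V_th is the open-circuit voltage V_A - V_B (nothing connected across the terminals).
Nodal analysis, taking node 2 as the 0 V reference.
Source V1 fixes V_0 = 15 V.
KCL at each unknown node (sum of currents leaving = 0; resistances in Ω):
  Node 1: (V_1 - 15)/82000 + (V_1 - 0)/5100 + (V_1 - V_3)/62 = 0
  Node 3: (V_3 - 15)/1.5 + (V_3 - 0)/5100 + (V_3 - V_1)/62 = 0
Collecting terms (coefficients in siemens):
  0.01634·V_1 - 0.01613·V_3 = 0.0001829
  0.683·V_3 - 0.01613·V_1 = 10
Determinant D = (0.01634)(0.683) - (-0.01613)(-0.01613) = 0.0109
V_1 = [(0.0001829)(0.683) - (-0.01613)(10)]/D = 14.81 V
V_3 = [(0.01634)(10) - (0.0001829)(-0.01613)]/D = 14.99 V
V_th = V_1 - V_3 = 14.81 - 14.99 = -0.1799 V
Step 2 — R_th: zero the source — replace V1 by a short circuit (node 2 merges into node 0) — and find the resistance seen between A (node 1) and B (node 3).
Reduce the network between node 1 (A) and node 3 (B) by series/parallel combination:
  Rp1 = R1 ‖ R2 (parallel, both between nodes 0 and 1) = 1/(1/82000 + 1/5100) = 4801 Ω
  Rp2 = R3 ‖ R4 (parallel, both between nodes 0 and 3) = 1/(1/1.5 + 1/5100) = 1.5 Ω
  Rs1 = Rp1 + Rp2 (series, joined only at node 0) = 4801 + 1.5 = 4803 Ω
  Rp3 = R5 ‖ Rs1 (parallel, both between nodes 1 and 3) = 1/(1/62 + 1/4803) = 61.21 Ω
R_th = 61.21 Ω

Final answer: V_th = -0.1799 V, R_th = 61.21 Ω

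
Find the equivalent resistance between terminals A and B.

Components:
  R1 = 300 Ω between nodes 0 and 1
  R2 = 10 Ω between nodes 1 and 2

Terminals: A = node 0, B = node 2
Reduce the network between node 0 (A) and node 2 (B) by series/parallel combination:
  Rs1 = R1 + R2 (series, joined only at node 1) = 300 + 10 = 310 Ω
R_eq = 310 Ω

Final answer: 310 Ω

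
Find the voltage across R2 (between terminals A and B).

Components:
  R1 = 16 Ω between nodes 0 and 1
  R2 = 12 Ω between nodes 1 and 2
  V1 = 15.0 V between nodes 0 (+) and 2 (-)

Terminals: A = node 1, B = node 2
R1 and R2 are in series across V1 (node 0 → node 1 → node 2), and the output A–B is taken across R2, so this is a voltage divider.
Series current: I = V1/(R1 + R2) = 15/(16 + 12) = 15/28 = 0.5357 A
V_R2 = I × R2 = V1 × R2/(R1 + R2) = 15 × 12/28 = 6.429 V

Final answer: 6.429 V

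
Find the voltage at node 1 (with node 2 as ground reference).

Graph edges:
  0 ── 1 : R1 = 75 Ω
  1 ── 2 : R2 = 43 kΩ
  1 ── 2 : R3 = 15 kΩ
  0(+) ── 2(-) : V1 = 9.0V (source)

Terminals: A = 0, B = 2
Nodal analysis, taking node 2 as the 0 V reference.
Source V1 fixes V_0 = 9 V.
KCL at each unknown node (sum of currents leaving = 0; resistances in Ω):
  Node 1: (V_1 - 9)/75 + (V_1 - 0)/43000 + (V_1 - 0)/15000 = 0
Collecting terms: 0.01342 × V_1 = 0.12  =>  V_1 = 8.94 V
The requested potential is V_1 = 8.94 V.

Final answer: V_1 = 8.94 V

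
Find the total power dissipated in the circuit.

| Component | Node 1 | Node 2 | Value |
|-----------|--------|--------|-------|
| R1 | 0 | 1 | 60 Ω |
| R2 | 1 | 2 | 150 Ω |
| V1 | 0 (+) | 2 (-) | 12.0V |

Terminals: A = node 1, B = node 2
Nodal analysis, taking node 2 as the 0 V reference.
Source V1 fixes V_0 = 12 V.
KCL at each unknown node (sum of currents leaving = 0; resistances in Ω):
  Node 1: (V_1 - 12)/60 + (V_1 - 0)/150 = 0
Collecting terms: 0.02333 × V_1 = 0.2  =>  V_1 = 8.571 V
Power in each resistor, P = (ΔV)²/R:
  P_R1 = (12 - 8.571)²/60 = 0.1959 W
  P_R2 = (8.571 - 0)²/150 = 0.4898 W
P_total = P_R1 + P_R2 = 0.6857 W

Final answer: 0.6857 W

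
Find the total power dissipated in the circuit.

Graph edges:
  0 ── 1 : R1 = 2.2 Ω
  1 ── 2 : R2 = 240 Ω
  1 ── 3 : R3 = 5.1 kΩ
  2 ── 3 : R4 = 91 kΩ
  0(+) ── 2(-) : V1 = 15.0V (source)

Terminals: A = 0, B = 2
Nodal analysis, taking node 2 as the 0 V reference.
Source V1 fixes V_0 = 15 V.
KCL at each unknown node (sum of currents leaving = 0; resistances in Ω):
  Node 1: (V_1 - 15)/2.2 + (V_1 - 0)/240 + (V_1 - V_3)/5100 = 0
  Node 3: (V_3 - V_1)/5100 + (V_3 - 0)/91000 = 0
Collecting terms (coefficients in siemens):
  0.4589·V_1 - 0.0001961·V_3 = 6.818
  0.0002071·V_3 - 0.0001961·V_1 = 0
Determinant D = (0.4589)(0.0002071) - (-0.0001961)(-0.0001961) = 0.00009499
V_1 = [(6.818)(0.0002071) - (-0.0001961)(0)]/D = 14.86 V
V_3 = [(0.4589)(0) - (6.818)(-0.0001961)]/D = 14.07 V
Power in each resistor, P = (ΔV)²/R:
  P_R1 = (15 - 14.86)²/2.2 = 0.00848 W
  P_R2 = (14.86 - 0)²/240 = 0.9205 W
  P_R3 = (14.86 - 14.07)²/5100 = 0.000122 W
  P_R4 = (0 - 14.07)²/91000 = 0.002177 W
P_total = P_R1 + P_R2 + P_R3 + P_R4 = 0.9313 W

Final answer: 0.9313 W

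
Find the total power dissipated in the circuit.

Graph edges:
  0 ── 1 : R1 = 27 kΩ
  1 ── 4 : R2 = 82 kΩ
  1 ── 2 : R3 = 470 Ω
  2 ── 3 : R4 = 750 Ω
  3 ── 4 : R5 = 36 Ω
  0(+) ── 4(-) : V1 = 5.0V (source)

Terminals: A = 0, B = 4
Nodal analysis, taking node 4 as the 0 V reference.
Source V1 fixes V_0 = 5 V.
KCL at each unknown node (sum of currents leaving = 0; resistances in Ω):
  Node 1: (V_1 - 5)/27000 + (V_1 - 0)/82000 + (V_1 - V_2)/470 = 0
  Node 2: (V_2 - V_1)/470 + (V_2 - V_3)/750 = 0
  Node 3: (V_3 - V_2)/750 + (V_3 - 0)/36 = 0
Collecting terms (coefficients in siemens):
  0.002177·V_1 - 0.002128·V_2 = 0.0001852
  0.003461·V_2 - 0.002128·V_1 - 0.001333·V_3 = 0
  0.02911·V_3 - 0.001333·V_2 = 0
Solving these 3 simultaneous equations (Gaussian elimination) gives:
  V_1 = 0.219 V, V_2 = 0.1371 V, V_3 = 0.006278 V
Power in each resistor, P = (ΔV)²/R:
  P_R1 = (5 - 0.219)²/27000 = 0.0008466 W
  P_R2 = (0.219 - 0)²/82000 = 0.0000005851 W
  P_R3 = (0.219 - 0.1371)²/470 = 0.0000143 W
  P_R4 = (0.1371 - 0.006278)²/750 = 0.00002281 W
  P_R5 = (0.006278 - 0)²/36 = 0.000001095 W
P_total = P_R1 + P_R2 + P_R3 + P_R4 + P_R5 = 0.0008854 W

Final answer: 0.0008854 W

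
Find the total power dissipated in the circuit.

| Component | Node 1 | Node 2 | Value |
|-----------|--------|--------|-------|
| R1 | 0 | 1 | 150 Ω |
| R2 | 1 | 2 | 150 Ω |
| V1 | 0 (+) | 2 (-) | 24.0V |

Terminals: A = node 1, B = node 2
Nodal analysis, taking node 2 as the 0 V reference.
Source V1 fixes V_0 = 24 V.
KCL at each unknown node (sum of currents leaving = 0; resistances in Ω):
  Node 1: (V_1 - 24)/150 + (V_1 - 0)/150 = 0
Collecting terms: 0.01333 × V_1 = 0.16  =>  V_1 = 12 V
Power in each resistor, P = (ΔV)²/R:
  P_R1 = (24 - 12)²/150 = 0.96 W
  P_R2 = (12 - 0)²/150 = 0.96 W
P_total = P_R1 + P_R2 = 1.92 W

Final answer: 1.92 W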